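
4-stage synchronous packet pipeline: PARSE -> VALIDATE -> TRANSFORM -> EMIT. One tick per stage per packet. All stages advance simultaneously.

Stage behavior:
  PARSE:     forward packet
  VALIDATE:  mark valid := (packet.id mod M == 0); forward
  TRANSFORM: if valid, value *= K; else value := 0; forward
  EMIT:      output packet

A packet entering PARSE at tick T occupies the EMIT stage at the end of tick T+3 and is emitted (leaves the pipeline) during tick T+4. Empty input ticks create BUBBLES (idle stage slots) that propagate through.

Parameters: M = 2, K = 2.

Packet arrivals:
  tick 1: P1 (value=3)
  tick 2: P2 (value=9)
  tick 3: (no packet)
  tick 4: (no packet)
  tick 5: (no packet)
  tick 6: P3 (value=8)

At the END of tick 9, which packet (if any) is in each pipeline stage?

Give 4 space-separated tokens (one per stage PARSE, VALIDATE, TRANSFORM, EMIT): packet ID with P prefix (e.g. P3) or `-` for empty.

Answer: - - - P3

Derivation:
Tick 1: [PARSE:P1(v=3,ok=F), VALIDATE:-, TRANSFORM:-, EMIT:-] out:-; in:P1
Tick 2: [PARSE:P2(v=9,ok=F), VALIDATE:P1(v=3,ok=F), TRANSFORM:-, EMIT:-] out:-; in:P2
Tick 3: [PARSE:-, VALIDATE:P2(v=9,ok=T), TRANSFORM:P1(v=0,ok=F), EMIT:-] out:-; in:-
Tick 4: [PARSE:-, VALIDATE:-, TRANSFORM:P2(v=18,ok=T), EMIT:P1(v=0,ok=F)] out:-; in:-
Tick 5: [PARSE:-, VALIDATE:-, TRANSFORM:-, EMIT:P2(v=18,ok=T)] out:P1(v=0); in:-
Tick 6: [PARSE:P3(v=8,ok=F), VALIDATE:-, TRANSFORM:-, EMIT:-] out:P2(v=18); in:P3
Tick 7: [PARSE:-, VALIDATE:P3(v=8,ok=F), TRANSFORM:-, EMIT:-] out:-; in:-
Tick 8: [PARSE:-, VALIDATE:-, TRANSFORM:P3(v=0,ok=F), EMIT:-] out:-; in:-
Tick 9: [PARSE:-, VALIDATE:-, TRANSFORM:-, EMIT:P3(v=0,ok=F)] out:-; in:-
At end of tick 9: ['-', '-', '-', 'P3']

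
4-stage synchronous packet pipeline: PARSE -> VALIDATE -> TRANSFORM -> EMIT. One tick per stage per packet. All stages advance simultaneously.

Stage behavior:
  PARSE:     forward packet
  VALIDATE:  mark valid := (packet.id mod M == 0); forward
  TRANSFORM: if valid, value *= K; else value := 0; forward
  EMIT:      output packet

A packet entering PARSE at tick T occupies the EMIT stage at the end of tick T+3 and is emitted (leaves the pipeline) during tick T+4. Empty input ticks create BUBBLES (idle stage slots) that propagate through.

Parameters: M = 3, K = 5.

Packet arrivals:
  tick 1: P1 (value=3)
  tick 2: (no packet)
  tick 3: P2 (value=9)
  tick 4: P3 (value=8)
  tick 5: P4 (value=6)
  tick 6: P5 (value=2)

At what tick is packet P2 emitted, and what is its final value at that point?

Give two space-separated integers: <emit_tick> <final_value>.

Tick 1: [PARSE:P1(v=3,ok=F), VALIDATE:-, TRANSFORM:-, EMIT:-] out:-; in:P1
Tick 2: [PARSE:-, VALIDATE:P1(v=3,ok=F), TRANSFORM:-, EMIT:-] out:-; in:-
Tick 3: [PARSE:P2(v=9,ok=F), VALIDATE:-, TRANSFORM:P1(v=0,ok=F), EMIT:-] out:-; in:P2
Tick 4: [PARSE:P3(v=8,ok=F), VALIDATE:P2(v=9,ok=F), TRANSFORM:-, EMIT:P1(v=0,ok=F)] out:-; in:P3
Tick 5: [PARSE:P4(v=6,ok=F), VALIDATE:P3(v=8,ok=T), TRANSFORM:P2(v=0,ok=F), EMIT:-] out:P1(v=0); in:P4
Tick 6: [PARSE:P5(v=2,ok=F), VALIDATE:P4(v=6,ok=F), TRANSFORM:P3(v=40,ok=T), EMIT:P2(v=0,ok=F)] out:-; in:P5
Tick 7: [PARSE:-, VALIDATE:P5(v=2,ok=F), TRANSFORM:P4(v=0,ok=F), EMIT:P3(v=40,ok=T)] out:P2(v=0); in:-
Tick 8: [PARSE:-, VALIDATE:-, TRANSFORM:P5(v=0,ok=F), EMIT:P4(v=0,ok=F)] out:P3(v=40); in:-
Tick 9: [PARSE:-, VALIDATE:-, TRANSFORM:-, EMIT:P5(v=0,ok=F)] out:P4(v=0); in:-
Tick 10: [PARSE:-, VALIDATE:-, TRANSFORM:-, EMIT:-] out:P5(v=0); in:-
P2: arrives tick 3, valid=False (id=2, id%3=2), emit tick 7, final value 0

Answer: 7 0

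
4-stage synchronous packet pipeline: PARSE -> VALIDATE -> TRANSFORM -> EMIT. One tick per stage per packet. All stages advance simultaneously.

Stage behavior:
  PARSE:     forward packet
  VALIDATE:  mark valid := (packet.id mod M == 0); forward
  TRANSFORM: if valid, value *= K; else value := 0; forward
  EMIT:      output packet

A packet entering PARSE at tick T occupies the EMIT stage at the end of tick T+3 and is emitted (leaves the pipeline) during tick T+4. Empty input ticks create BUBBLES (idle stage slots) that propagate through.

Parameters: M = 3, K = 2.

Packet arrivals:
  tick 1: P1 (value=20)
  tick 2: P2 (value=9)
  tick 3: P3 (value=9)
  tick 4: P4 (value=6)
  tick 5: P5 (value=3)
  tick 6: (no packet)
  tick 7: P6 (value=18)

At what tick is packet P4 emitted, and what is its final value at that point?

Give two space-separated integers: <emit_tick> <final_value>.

Answer: 8 0

Derivation:
Tick 1: [PARSE:P1(v=20,ok=F), VALIDATE:-, TRANSFORM:-, EMIT:-] out:-; in:P1
Tick 2: [PARSE:P2(v=9,ok=F), VALIDATE:P1(v=20,ok=F), TRANSFORM:-, EMIT:-] out:-; in:P2
Tick 3: [PARSE:P3(v=9,ok=F), VALIDATE:P2(v=9,ok=F), TRANSFORM:P1(v=0,ok=F), EMIT:-] out:-; in:P3
Tick 4: [PARSE:P4(v=6,ok=F), VALIDATE:P3(v=9,ok=T), TRANSFORM:P2(v=0,ok=F), EMIT:P1(v=0,ok=F)] out:-; in:P4
Tick 5: [PARSE:P5(v=3,ok=F), VALIDATE:P4(v=6,ok=F), TRANSFORM:P3(v=18,ok=T), EMIT:P2(v=0,ok=F)] out:P1(v=0); in:P5
Tick 6: [PARSE:-, VALIDATE:P5(v=3,ok=F), TRANSFORM:P4(v=0,ok=F), EMIT:P3(v=18,ok=T)] out:P2(v=0); in:-
Tick 7: [PARSE:P6(v=18,ok=F), VALIDATE:-, TRANSFORM:P5(v=0,ok=F), EMIT:P4(v=0,ok=F)] out:P3(v=18); in:P6
Tick 8: [PARSE:-, VALIDATE:P6(v=18,ok=T), TRANSFORM:-, EMIT:P5(v=0,ok=F)] out:P4(v=0); in:-
Tick 9: [PARSE:-, VALIDATE:-, TRANSFORM:P6(v=36,ok=T), EMIT:-] out:P5(v=0); in:-
Tick 10: [PARSE:-, VALIDATE:-, TRANSFORM:-, EMIT:P6(v=36,ok=T)] out:-; in:-
Tick 11: [PARSE:-, VALIDATE:-, TRANSFORM:-, EMIT:-] out:P6(v=36); in:-
P4: arrives tick 4, valid=False (id=4, id%3=1), emit tick 8, final value 0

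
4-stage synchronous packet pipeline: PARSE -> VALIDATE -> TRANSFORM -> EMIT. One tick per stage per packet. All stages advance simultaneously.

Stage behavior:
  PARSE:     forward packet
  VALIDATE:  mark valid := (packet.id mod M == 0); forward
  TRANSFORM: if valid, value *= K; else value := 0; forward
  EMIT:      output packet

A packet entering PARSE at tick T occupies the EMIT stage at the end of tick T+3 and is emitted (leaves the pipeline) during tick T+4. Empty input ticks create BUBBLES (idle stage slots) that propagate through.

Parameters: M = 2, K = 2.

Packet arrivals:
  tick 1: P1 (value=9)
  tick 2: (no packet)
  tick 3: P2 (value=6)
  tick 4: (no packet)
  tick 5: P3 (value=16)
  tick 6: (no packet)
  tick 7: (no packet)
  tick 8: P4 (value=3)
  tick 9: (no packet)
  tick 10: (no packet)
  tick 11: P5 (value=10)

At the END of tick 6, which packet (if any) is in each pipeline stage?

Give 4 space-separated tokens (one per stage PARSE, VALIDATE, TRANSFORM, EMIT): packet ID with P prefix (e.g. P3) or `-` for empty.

Answer: - P3 - P2

Derivation:
Tick 1: [PARSE:P1(v=9,ok=F), VALIDATE:-, TRANSFORM:-, EMIT:-] out:-; in:P1
Tick 2: [PARSE:-, VALIDATE:P1(v=9,ok=F), TRANSFORM:-, EMIT:-] out:-; in:-
Tick 3: [PARSE:P2(v=6,ok=F), VALIDATE:-, TRANSFORM:P1(v=0,ok=F), EMIT:-] out:-; in:P2
Tick 4: [PARSE:-, VALIDATE:P2(v=6,ok=T), TRANSFORM:-, EMIT:P1(v=0,ok=F)] out:-; in:-
Tick 5: [PARSE:P3(v=16,ok=F), VALIDATE:-, TRANSFORM:P2(v=12,ok=T), EMIT:-] out:P1(v=0); in:P3
Tick 6: [PARSE:-, VALIDATE:P3(v=16,ok=F), TRANSFORM:-, EMIT:P2(v=12,ok=T)] out:-; in:-
At end of tick 6: ['-', 'P3', '-', 'P2']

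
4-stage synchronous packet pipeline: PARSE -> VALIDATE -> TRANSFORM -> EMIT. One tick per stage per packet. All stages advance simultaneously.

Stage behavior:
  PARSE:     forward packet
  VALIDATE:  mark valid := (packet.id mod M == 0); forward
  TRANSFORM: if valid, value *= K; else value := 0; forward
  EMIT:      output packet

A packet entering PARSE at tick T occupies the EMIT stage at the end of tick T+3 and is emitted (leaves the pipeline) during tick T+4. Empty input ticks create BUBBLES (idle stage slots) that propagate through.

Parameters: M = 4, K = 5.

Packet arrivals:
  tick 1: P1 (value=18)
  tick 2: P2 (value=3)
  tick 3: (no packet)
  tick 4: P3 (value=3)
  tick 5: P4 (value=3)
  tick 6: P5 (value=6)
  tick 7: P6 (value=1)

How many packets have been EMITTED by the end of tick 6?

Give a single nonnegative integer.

Tick 1: [PARSE:P1(v=18,ok=F), VALIDATE:-, TRANSFORM:-, EMIT:-] out:-; in:P1
Tick 2: [PARSE:P2(v=3,ok=F), VALIDATE:P1(v=18,ok=F), TRANSFORM:-, EMIT:-] out:-; in:P2
Tick 3: [PARSE:-, VALIDATE:P2(v=3,ok=F), TRANSFORM:P1(v=0,ok=F), EMIT:-] out:-; in:-
Tick 4: [PARSE:P3(v=3,ok=F), VALIDATE:-, TRANSFORM:P2(v=0,ok=F), EMIT:P1(v=0,ok=F)] out:-; in:P3
Tick 5: [PARSE:P4(v=3,ok=F), VALIDATE:P3(v=3,ok=F), TRANSFORM:-, EMIT:P2(v=0,ok=F)] out:P1(v=0); in:P4
Tick 6: [PARSE:P5(v=6,ok=F), VALIDATE:P4(v=3,ok=T), TRANSFORM:P3(v=0,ok=F), EMIT:-] out:P2(v=0); in:P5
Emitted by tick 6: ['P1', 'P2']

Answer: 2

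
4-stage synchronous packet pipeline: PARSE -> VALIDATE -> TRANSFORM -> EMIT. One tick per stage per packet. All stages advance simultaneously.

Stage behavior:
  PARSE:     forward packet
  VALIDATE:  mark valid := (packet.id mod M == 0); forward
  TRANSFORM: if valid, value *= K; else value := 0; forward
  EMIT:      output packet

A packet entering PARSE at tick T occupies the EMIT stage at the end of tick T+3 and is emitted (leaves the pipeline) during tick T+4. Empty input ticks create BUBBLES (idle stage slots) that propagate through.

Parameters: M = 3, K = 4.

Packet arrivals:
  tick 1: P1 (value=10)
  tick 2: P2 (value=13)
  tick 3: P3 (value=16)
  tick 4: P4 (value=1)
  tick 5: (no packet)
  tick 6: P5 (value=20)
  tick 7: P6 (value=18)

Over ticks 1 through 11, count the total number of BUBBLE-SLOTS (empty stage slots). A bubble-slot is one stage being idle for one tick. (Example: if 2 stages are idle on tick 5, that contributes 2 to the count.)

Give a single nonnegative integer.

Tick 1: [PARSE:P1(v=10,ok=F), VALIDATE:-, TRANSFORM:-, EMIT:-] out:-; bubbles=3
Tick 2: [PARSE:P2(v=13,ok=F), VALIDATE:P1(v=10,ok=F), TRANSFORM:-, EMIT:-] out:-; bubbles=2
Tick 3: [PARSE:P3(v=16,ok=F), VALIDATE:P2(v=13,ok=F), TRANSFORM:P1(v=0,ok=F), EMIT:-] out:-; bubbles=1
Tick 4: [PARSE:P4(v=1,ok=F), VALIDATE:P3(v=16,ok=T), TRANSFORM:P2(v=0,ok=F), EMIT:P1(v=0,ok=F)] out:-; bubbles=0
Tick 5: [PARSE:-, VALIDATE:P4(v=1,ok=F), TRANSFORM:P3(v=64,ok=T), EMIT:P2(v=0,ok=F)] out:P1(v=0); bubbles=1
Tick 6: [PARSE:P5(v=20,ok=F), VALIDATE:-, TRANSFORM:P4(v=0,ok=F), EMIT:P3(v=64,ok=T)] out:P2(v=0); bubbles=1
Tick 7: [PARSE:P6(v=18,ok=F), VALIDATE:P5(v=20,ok=F), TRANSFORM:-, EMIT:P4(v=0,ok=F)] out:P3(v=64); bubbles=1
Tick 8: [PARSE:-, VALIDATE:P6(v=18,ok=T), TRANSFORM:P5(v=0,ok=F), EMIT:-] out:P4(v=0); bubbles=2
Tick 9: [PARSE:-, VALIDATE:-, TRANSFORM:P6(v=72,ok=T), EMIT:P5(v=0,ok=F)] out:-; bubbles=2
Tick 10: [PARSE:-, VALIDATE:-, TRANSFORM:-, EMIT:P6(v=72,ok=T)] out:P5(v=0); bubbles=3
Tick 11: [PARSE:-, VALIDATE:-, TRANSFORM:-, EMIT:-] out:P6(v=72); bubbles=4
Total bubble-slots: 20

Answer: 20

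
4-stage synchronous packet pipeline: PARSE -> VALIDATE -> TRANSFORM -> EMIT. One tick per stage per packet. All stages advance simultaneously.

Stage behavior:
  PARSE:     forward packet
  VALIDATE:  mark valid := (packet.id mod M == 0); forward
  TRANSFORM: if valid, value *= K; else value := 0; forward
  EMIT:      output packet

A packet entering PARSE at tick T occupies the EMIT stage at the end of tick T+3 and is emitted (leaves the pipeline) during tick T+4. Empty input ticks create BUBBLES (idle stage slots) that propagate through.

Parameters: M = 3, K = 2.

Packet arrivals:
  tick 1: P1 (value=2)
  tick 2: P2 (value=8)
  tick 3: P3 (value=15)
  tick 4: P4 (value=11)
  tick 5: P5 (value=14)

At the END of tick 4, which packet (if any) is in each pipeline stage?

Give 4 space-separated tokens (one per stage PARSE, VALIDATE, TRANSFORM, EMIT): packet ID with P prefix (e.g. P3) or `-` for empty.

Tick 1: [PARSE:P1(v=2,ok=F), VALIDATE:-, TRANSFORM:-, EMIT:-] out:-; in:P1
Tick 2: [PARSE:P2(v=8,ok=F), VALIDATE:P1(v=2,ok=F), TRANSFORM:-, EMIT:-] out:-; in:P2
Tick 3: [PARSE:P3(v=15,ok=F), VALIDATE:P2(v=8,ok=F), TRANSFORM:P1(v=0,ok=F), EMIT:-] out:-; in:P3
Tick 4: [PARSE:P4(v=11,ok=F), VALIDATE:P3(v=15,ok=T), TRANSFORM:P2(v=0,ok=F), EMIT:P1(v=0,ok=F)] out:-; in:P4
At end of tick 4: ['P4', 'P3', 'P2', 'P1']

Answer: P4 P3 P2 P1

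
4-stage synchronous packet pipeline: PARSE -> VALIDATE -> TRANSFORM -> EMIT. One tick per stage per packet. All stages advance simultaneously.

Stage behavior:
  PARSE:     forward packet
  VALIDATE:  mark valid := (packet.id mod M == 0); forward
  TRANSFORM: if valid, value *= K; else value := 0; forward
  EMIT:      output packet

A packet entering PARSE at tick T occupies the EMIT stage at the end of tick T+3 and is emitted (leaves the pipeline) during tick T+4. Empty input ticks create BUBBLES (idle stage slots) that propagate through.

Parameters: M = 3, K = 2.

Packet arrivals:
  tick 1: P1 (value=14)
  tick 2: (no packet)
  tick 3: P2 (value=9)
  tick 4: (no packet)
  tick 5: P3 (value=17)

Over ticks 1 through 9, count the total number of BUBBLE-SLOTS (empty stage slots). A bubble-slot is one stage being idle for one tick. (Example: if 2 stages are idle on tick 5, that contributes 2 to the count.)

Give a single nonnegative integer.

Answer: 24

Derivation:
Tick 1: [PARSE:P1(v=14,ok=F), VALIDATE:-, TRANSFORM:-, EMIT:-] out:-; bubbles=3
Tick 2: [PARSE:-, VALIDATE:P1(v=14,ok=F), TRANSFORM:-, EMIT:-] out:-; bubbles=3
Tick 3: [PARSE:P2(v=9,ok=F), VALIDATE:-, TRANSFORM:P1(v=0,ok=F), EMIT:-] out:-; bubbles=2
Tick 4: [PARSE:-, VALIDATE:P2(v=9,ok=F), TRANSFORM:-, EMIT:P1(v=0,ok=F)] out:-; bubbles=2
Tick 5: [PARSE:P3(v=17,ok=F), VALIDATE:-, TRANSFORM:P2(v=0,ok=F), EMIT:-] out:P1(v=0); bubbles=2
Tick 6: [PARSE:-, VALIDATE:P3(v=17,ok=T), TRANSFORM:-, EMIT:P2(v=0,ok=F)] out:-; bubbles=2
Tick 7: [PARSE:-, VALIDATE:-, TRANSFORM:P3(v=34,ok=T), EMIT:-] out:P2(v=0); bubbles=3
Tick 8: [PARSE:-, VALIDATE:-, TRANSFORM:-, EMIT:P3(v=34,ok=T)] out:-; bubbles=3
Tick 9: [PARSE:-, VALIDATE:-, TRANSFORM:-, EMIT:-] out:P3(v=34); bubbles=4
Total bubble-slots: 24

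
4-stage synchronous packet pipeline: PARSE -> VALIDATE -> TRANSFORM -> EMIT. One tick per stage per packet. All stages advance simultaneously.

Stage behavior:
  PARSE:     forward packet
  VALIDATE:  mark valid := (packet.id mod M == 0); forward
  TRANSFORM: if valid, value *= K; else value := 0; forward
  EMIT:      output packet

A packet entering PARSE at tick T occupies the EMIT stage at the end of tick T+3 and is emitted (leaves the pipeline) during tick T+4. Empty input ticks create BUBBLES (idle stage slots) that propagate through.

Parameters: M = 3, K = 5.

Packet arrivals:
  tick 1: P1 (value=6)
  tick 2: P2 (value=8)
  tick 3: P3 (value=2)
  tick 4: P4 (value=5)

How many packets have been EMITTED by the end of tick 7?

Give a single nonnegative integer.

Answer: 3

Derivation:
Tick 1: [PARSE:P1(v=6,ok=F), VALIDATE:-, TRANSFORM:-, EMIT:-] out:-; in:P1
Tick 2: [PARSE:P2(v=8,ok=F), VALIDATE:P1(v=6,ok=F), TRANSFORM:-, EMIT:-] out:-; in:P2
Tick 3: [PARSE:P3(v=2,ok=F), VALIDATE:P2(v=8,ok=F), TRANSFORM:P1(v=0,ok=F), EMIT:-] out:-; in:P3
Tick 4: [PARSE:P4(v=5,ok=F), VALIDATE:P3(v=2,ok=T), TRANSFORM:P2(v=0,ok=F), EMIT:P1(v=0,ok=F)] out:-; in:P4
Tick 5: [PARSE:-, VALIDATE:P4(v=5,ok=F), TRANSFORM:P3(v=10,ok=T), EMIT:P2(v=0,ok=F)] out:P1(v=0); in:-
Tick 6: [PARSE:-, VALIDATE:-, TRANSFORM:P4(v=0,ok=F), EMIT:P3(v=10,ok=T)] out:P2(v=0); in:-
Tick 7: [PARSE:-, VALIDATE:-, TRANSFORM:-, EMIT:P4(v=0,ok=F)] out:P3(v=10); in:-
Emitted by tick 7: ['P1', 'P2', 'P3']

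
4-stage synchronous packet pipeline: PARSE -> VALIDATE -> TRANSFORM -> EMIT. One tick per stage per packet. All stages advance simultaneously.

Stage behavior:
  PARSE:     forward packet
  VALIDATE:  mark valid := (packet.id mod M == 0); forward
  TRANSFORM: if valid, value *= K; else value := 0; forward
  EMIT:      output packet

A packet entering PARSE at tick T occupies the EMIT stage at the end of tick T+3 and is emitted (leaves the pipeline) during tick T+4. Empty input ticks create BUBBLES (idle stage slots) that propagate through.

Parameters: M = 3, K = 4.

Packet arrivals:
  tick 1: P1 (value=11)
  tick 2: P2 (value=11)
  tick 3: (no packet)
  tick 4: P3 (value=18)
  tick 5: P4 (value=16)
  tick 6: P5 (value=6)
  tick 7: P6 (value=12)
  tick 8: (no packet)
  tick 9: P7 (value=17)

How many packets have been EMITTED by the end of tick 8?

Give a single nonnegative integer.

Answer: 3

Derivation:
Tick 1: [PARSE:P1(v=11,ok=F), VALIDATE:-, TRANSFORM:-, EMIT:-] out:-; in:P1
Tick 2: [PARSE:P2(v=11,ok=F), VALIDATE:P1(v=11,ok=F), TRANSFORM:-, EMIT:-] out:-; in:P2
Tick 3: [PARSE:-, VALIDATE:P2(v=11,ok=F), TRANSFORM:P1(v=0,ok=F), EMIT:-] out:-; in:-
Tick 4: [PARSE:P3(v=18,ok=F), VALIDATE:-, TRANSFORM:P2(v=0,ok=F), EMIT:P1(v=0,ok=F)] out:-; in:P3
Tick 5: [PARSE:P4(v=16,ok=F), VALIDATE:P3(v=18,ok=T), TRANSFORM:-, EMIT:P2(v=0,ok=F)] out:P1(v=0); in:P4
Tick 6: [PARSE:P5(v=6,ok=F), VALIDATE:P4(v=16,ok=F), TRANSFORM:P3(v=72,ok=T), EMIT:-] out:P2(v=0); in:P5
Tick 7: [PARSE:P6(v=12,ok=F), VALIDATE:P5(v=6,ok=F), TRANSFORM:P4(v=0,ok=F), EMIT:P3(v=72,ok=T)] out:-; in:P6
Tick 8: [PARSE:-, VALIDATE:P6(v=12,ok=T), TRANSFORM:P5(v=0,ok=F), EMIT:P4(v=0,ok=F)] out:P3(v=72); in:-
Emitted by tick 8: ['P1', 'P2', 'P3']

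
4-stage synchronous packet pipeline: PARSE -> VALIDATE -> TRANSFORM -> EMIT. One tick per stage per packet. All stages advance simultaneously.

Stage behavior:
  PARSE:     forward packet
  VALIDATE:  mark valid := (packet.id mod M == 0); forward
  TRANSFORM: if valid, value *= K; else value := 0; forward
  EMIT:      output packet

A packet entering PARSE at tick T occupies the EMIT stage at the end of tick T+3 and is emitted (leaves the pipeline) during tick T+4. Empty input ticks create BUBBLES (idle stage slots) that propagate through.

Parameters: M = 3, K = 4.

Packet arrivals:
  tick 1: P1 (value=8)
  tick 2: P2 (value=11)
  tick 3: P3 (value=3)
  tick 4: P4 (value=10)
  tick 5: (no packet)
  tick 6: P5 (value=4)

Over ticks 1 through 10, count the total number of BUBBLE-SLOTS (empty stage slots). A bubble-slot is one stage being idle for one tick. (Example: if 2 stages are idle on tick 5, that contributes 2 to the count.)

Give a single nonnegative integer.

Answer: 20

Derivation:
Tick 1: [PARSE:P1(v=8,ok=F), VALIDATE:-, TRANSFORM:-, EMIT:-] out:-; bubbles=3
Tick 2: [PARSE:P2(v=11,ok=F), VALIDATE:P1(v=8,ok=F), TRANSFORM:-, EMIT:-] out:-; bubbles=2
Tick 3: [PARSE:P3(v=3,ok=F), VALIDATE:P2(v=11,ok=F), TRANSFORM:P1(v=0,ok=F), EMIT:-] out:-; bubbles=1
Tick 4: [PARSE:P4(v=10,ok=F), VALIDATE:P3(v=3,ok=T), TRANSFORM:P2(v=0,ok=F), EMIT:P1(v=0,ok=F)] out:-; bubbles=0
Tick 5: [PARSE:-, VALIDATE:P4(v=10,ok=F), TRANSFORM:P3(v=12,ok=T), EMIT:P2(v=0,ok=F)] out:P1(v=0); bubbles=1
Tick 6: [PARSE:P5(v=4,ok=F), VALIDATE:-, TRANSFORM:P4(v=0,ok=F), EMIT:P3(v=12,ok=T)] out:P2(v=0); bubbles=1
Tick 7: [PARSE:-, VALIDATE:P5(v=4,ok=F), TRANSFORM:-, EMIT:P4(v=0,ok=F)] out:P3(v=12); bubbles=2
Tick 8: [PARSE:-, VALIDATE:-, TRANSFORM:P5(v=0,ok=F), EMIT:-] out:P4(v=0); bubbles=3
Tick 9: [PARSE:-, VALIDATE:-, TRANSFORM:-, EMIT:P5(v=0,ok=F)] out:-; bubbles=3
Tick 10: [PARSE:-, VALIDATE:-, TRANSFORM:-, EMIT:-] out:P5(v=0); bubbles=4
Total bubble-slots: 20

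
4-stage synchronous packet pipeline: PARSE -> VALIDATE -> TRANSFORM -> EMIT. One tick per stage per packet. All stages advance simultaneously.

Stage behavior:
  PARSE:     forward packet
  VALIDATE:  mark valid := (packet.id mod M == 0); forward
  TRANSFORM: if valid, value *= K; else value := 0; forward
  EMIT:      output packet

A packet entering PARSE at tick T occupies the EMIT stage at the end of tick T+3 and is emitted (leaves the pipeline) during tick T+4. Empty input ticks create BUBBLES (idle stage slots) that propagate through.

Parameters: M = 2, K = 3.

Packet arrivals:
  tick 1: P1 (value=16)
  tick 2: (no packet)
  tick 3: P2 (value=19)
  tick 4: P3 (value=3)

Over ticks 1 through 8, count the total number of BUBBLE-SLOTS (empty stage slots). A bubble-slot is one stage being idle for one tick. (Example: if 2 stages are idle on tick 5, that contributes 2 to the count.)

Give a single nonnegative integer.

Answer: 20

Derivation:
Tick 1: [PARSE:P1(v=16,ok=F), VALIDATE:-, TRANSFORM:-, EMIT:-] out:-; bubbles=3
Tick 2: [PARSE:-, VALIDATE:P1(v=16,ok=F), TRANSFORM:-, EMIT:-] out:-; bubbles=3
Tick 3: [PARSE:P2(v=19,ok=F), VALIDATE:-, TRANSFORM:P1(v=0,ok=F), EMIT:-] out:-; bubbles=2
Tick 4: [PARSE:P3(v=3,ok=F), VALIDATE:P2(v=19,ok=T), TRANSFORM:-, EMIT:P1(v=0,ok=F)] out:-; bubbles=1
Tick 5: [PARSE:-, VALIDATE:P3(v=3,ok=F), TRANSFORM:P2(v=57,ok=T), EMIT:-] out:P1(v=0); bubbles=2
Tick 6: [PARSE:-, VALIDATE:-, TRANSFORM:P3(v=0,ok=F), EMIT:P2(v=57,ok=T)] out:-; bubbles=2
Tick 7: [PARSE:-, VALIDATE:-, TRANSFORM:-, EMIT:P3(v=0,ok=F)] out:P2(v=57); bubbles=3
Tick 8: [PARSE:-, VALIDATE:-, TRANSFORM:-, EMIT:-] out:P3(v=0); bubbles=4
Total bubble-slots: 20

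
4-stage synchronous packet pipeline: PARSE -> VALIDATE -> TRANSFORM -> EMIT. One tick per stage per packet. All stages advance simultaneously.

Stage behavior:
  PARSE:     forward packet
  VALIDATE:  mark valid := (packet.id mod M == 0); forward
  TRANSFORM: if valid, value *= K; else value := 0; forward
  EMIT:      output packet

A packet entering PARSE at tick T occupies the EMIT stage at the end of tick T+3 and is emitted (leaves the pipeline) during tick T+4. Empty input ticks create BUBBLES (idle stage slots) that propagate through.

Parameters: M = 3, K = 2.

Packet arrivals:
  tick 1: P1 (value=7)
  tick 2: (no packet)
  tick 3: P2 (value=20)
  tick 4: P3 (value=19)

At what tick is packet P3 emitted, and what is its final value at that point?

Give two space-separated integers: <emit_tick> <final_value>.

Answer: 8 38

Derivation:
Tick 1: [PARSE:P1(v=7,ok=F), VALIDATE:-, TRANSFORM:-, EMIT:-] out:-; in:P1
Tick 2: [PARSE:-, VALIDATE:P1(v=7,ok=F), TRANSFORM:-, EMIT:-] out:-; in:-
Tick 3: [PARSE:P2(v=20,ok=F), VALIDATE:-, TRANSFORM:P1(v=0,ok=F), EMIT:-] out:-; in:P2
Tick 4: [PARSE:P3(v=19,ok=F), VALIDATE:P2(v=20,ok=F), TRANSFORM:-, EMIT:P1(v=0,ok=F)] out:-; in:P3
Tick 5: [PARSE:-, VALIDATE:P3(v=19,ok=T), TRANSFORM:P2(v=0,ok=F), EMIT:-] out:P1(v=0); in:-
Tick 6: [PARSE:-, VALIDATE:-, TRANSFORM:P3(v=38,ok=T), EMIT:P2(v=0,ok=F)] out:-; in:-
Tick 7: [PARSE:-, VALIDATE:-, TRANSFORM:-, EMIT:P3(v=38,ok=T)] out:P2(v=0); in:-
Tick 8: [PARSE:-, VALIDATE:-, TRANSFORM:-, EMIT:-] out:P3(v=38); in:-
P3: arrives tick 4, valid=True (id=3, id%3=0), emit tick 8, final value 38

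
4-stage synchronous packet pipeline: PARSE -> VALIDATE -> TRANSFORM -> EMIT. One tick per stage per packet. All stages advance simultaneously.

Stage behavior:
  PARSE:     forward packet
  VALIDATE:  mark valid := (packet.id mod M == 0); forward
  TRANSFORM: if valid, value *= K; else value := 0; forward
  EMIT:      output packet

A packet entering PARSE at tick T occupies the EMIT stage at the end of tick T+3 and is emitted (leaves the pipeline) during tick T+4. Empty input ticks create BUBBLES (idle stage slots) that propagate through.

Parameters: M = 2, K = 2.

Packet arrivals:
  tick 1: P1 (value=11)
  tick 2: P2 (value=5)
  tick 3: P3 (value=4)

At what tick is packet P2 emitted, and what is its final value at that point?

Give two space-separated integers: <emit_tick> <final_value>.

Tick 1: [PARSE:P1(v=11,ok=F), VALIDATE:-, TRANSFORM:-, EMIT:-] out:-; in:P1
Tick 2: [PARSE:P2(v=5,ok=F), VALIDATE:P1(v=11,ok=F), TRANSFORM:-, EMIT:-] out:-; in:P2
Tick 3: [PARSE:P3(v=4,ok=F), VALIDATE:P2(v=5,ok=T), TRANSFORM:P1(v=0,ok=F), EMIT:-] out:-; in:P3
Tick 4: [PARSE:-, VALIDATE:P3(v=4,ok=F), TRANSFORM:P2(v=10,ok=T), EMIT:P1(v=0,ok=F)] out:-; in:-
Tick 5: [PARSE:-, VALIDATE:-, TRANSFORM:P3(v=0,ok=F), EMIT:P2(v=10,ok=T)] out:P1(v=0); in:-
Tick 6: [PARSE:-, VALIDATE:-, TRANSFORM:-, EMIT:P3(v=0,ok=F)] out:P2(v=10); in:-
Tick 7: [PARSE:-, VALIDATE:-, TRANSFORM:-, EMIT:-] out:P3(v=0); in:-
P2: arrives tick 2, valid=True (id=2, id%2=0), emit tick 6, final value 10

Answer: 6 10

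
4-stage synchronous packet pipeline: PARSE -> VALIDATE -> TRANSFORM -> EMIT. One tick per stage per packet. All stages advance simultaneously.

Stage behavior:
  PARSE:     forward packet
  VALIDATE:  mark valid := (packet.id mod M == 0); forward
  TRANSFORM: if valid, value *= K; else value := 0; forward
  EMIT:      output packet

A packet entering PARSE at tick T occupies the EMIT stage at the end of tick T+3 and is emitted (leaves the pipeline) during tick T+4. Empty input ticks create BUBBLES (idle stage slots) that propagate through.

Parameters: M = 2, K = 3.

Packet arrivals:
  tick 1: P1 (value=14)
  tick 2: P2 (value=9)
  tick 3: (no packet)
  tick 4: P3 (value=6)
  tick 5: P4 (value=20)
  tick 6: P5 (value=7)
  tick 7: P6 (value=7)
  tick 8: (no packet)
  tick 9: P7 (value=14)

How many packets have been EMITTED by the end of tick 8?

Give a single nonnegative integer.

Answer: 3

Derivation:
Tick 1: [PARSE:P1(v=14,ok=F), VALIDATE:-, TRANSFORM:-, EMIT:-] out:-; in:P1
Tick 2: [PARSE:P2(v=9,ok=F), VALIDATE:P1(v=14,ok=F), TRANSFORM:-, EMIT:-] out:-; in:P2
Tick 3: [PARSE:-, VALIDATE:P2(v=9,ok=T), TRANSFORM:P1(v=0,ok=F), EMIT:-] out:-; in:-
Tick 4: [PARSE:P3(v=6,ok=F), VALIDATE:-, TRANSFORM:P2(v=27,ok=T), EMIT:P1(v=0,ok=F)] out:-; in:P3
Tick 5: [PARSE:P4(v=20,ok=F), VALIDATE:P3(v=6,ok=F), TRANSFORM:-, EMIT:P2(v=27,ok=T)] out:P1(v=0); in:P4
Tick 6: [PARSE:P5(v=7,ok=F), VALIDATE:P4(v=20,ok=T), TRANSFORM:P3(v=0,ok=F), EMIT:-] out:P2(v=27); in:P5
Tick 7: [PARSE:P6(v=7,ok=F), VALIDATE:P5(v=7,ok=F), TRANSFORM:P4(v=60,ok=T), EMIT:P3(v=0,ok=F)] out:-; in:P6
Tick 8: [PARSE:-, VALIDATE:P6(v=7,ok=T), TRANSFORM:P5(v=0,ok=F), EMIT:P4(v=60,ok=T)] out:P3(v=0); in:-
Emitted by tick 8: ['P1', 'P2', 'P3']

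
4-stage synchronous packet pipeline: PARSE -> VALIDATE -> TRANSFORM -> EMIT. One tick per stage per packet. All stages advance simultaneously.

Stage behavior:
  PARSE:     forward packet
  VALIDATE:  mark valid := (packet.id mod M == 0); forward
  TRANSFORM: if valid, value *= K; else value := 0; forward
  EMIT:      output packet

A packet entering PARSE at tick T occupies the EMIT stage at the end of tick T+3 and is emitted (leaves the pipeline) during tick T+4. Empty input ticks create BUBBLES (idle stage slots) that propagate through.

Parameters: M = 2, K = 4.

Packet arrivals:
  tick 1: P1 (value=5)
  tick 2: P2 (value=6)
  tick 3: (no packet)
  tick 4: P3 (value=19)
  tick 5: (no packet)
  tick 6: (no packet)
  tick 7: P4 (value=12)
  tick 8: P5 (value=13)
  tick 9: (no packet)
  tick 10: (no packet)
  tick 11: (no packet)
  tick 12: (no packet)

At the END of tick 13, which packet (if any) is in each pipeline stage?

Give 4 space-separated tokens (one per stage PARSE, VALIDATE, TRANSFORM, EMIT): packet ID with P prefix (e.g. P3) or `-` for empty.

Answer: - - - -

Derivation:
Tick 1: [PARSE:P1(v=5,ok=F), VALIDATE:-, TRANSFORM:-, EMIT:-] out:-; in:P1
Tick 2: [PARSE:P2(v=6,ok=F), VALIDATE:P1(v=5,ok=F), TRANSFORM:-, EMIT:-] out:-; in:P2
Tick 3: [PARSE:-, VALIDATE:P2(v=6,ok=T), TRANSFORM:P1(v=0,ok=F), EMIT:-] out:-; in:-
Tick 4: [PARSE:P3(v=19,ok=F), VALIDATE:-, TRANSFORM:P2(v=24,ok=T), EMIT:P1(v=0,ok=F)] out:-; in:P3
Tick 5: [PARSE:-, VALIDATE:P3(v=19,ok=F), TRANSFORM:-, EMIT:P2(v=24,ok=T)] out:P1(v=0); in:-
Tick 6: [PARSE:-, VALIDATE:-, TRANSFORM:P3(v=0,ok=F), EMIT:-] out:P2(v=24); in:-
Tick 7: [PARSE:P4(v=12,ok=F), VALIDATE:-, TRANSFORM:-, EMIT:P3(v=0,ok=F)] out:-; in:P4
Tick 8: [PARSE:P5(v=13,ok=F), VALIDATE:P4(v=12,ok=T), TRANSFORM:-, EMIT:-] out:P3(v=0); in:P5
Tick 9: [PARSE:-, VALIDATE:P5(v=13,ok=F), TRANSFORM:P4(v=48,ok=T), EMIT:-] out:-; in:-
Tick 10: [PARSE:-, VALIDATE:-, TRANSFORM:P5(v=0,ok=F), EMIT:P4(v=48,ok=T)] out:-; in:-
Tick 11: [PARSE:-, VALIDATE:-, TRANSFORM:-, EMIT:P5(v=0,ok=F)] out:P4(v=48); in:-
Tick 12: [PARSE:-, VALIDATE:-, TRANSFORM:-, EMIT:-] out:P5(v=0); in:-
Tick 13: [PARSE:-, VALIDATE:-, TRANSFORM:-, EMIT:-] out:-; in:-
At end of tick 13: ['-', '-', '-', '-']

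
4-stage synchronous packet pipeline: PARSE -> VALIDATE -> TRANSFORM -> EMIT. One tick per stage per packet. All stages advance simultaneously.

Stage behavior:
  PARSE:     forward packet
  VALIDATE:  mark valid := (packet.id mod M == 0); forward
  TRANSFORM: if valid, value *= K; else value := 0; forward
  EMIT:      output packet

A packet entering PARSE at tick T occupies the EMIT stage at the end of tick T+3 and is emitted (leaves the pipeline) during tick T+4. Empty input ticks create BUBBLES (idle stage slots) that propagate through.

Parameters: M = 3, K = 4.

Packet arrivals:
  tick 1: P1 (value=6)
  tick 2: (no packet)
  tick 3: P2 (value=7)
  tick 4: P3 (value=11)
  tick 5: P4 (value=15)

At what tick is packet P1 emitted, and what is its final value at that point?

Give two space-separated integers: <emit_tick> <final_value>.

Answer: 5 0

Derivation:
Tick 1: [PARSE:P1(v=6,ok=F), VALIDATE:-, TRANSFORM:-, EMIT:-] out:-; in:P1
Tick 2: [PARSE:-, VALIDATE:P1(v=6,ok=F), TRANSFORM:-, EMIT:-] out:-; in:-
Tick 3: [PARSE:P2(v=7,ok=F), VALIDATE:-, TRANSFORM:P1(v=0,ok=F), EMIT:-] out:-; in:P2
Tick 4: [PARSE:P3(v=11,ok=F), VALIDATE:P2(v=7,ok=F), TRANSFORM:-, EMIT:P1(v=0,ok=F)] out:-; in:P3
Tick 5: [PARSE:P4(v=15,ok=F), VALIDATE:P3(v=11,ok=T), TRANSFORM:P2(v=0,ok=F), EMIT:-] out:P1(v=0); in:P4
Tick 6: [PARSE:-, VALIDATE:P4(v=15,ok=F), TRANSFORM:P3(v=44,ok=T), EMIT:P2(v=0,ok=F)] out:-; in:-
Tick 7: [PARSE:-, VALIDATE:-, TRANSFORM:P4(v=0,ok=F), EMIT:P3(v=44,ok=T)] out:P2(v=0); in:-
Tick 8: [PARSE:-, VALIDATE:-, TRANSFORM:-, EMIT:P4(v=0,ok=F)] out:P3(v=44); in:-
Tick 9: [PARSE:-, VALIDATE:-, TRANSFORM:-, EMIT:-] out:P4(v=0); in:-
P1: arrives tick 1, valid=False (id=1, id%3=1), emit tick 5, final value 0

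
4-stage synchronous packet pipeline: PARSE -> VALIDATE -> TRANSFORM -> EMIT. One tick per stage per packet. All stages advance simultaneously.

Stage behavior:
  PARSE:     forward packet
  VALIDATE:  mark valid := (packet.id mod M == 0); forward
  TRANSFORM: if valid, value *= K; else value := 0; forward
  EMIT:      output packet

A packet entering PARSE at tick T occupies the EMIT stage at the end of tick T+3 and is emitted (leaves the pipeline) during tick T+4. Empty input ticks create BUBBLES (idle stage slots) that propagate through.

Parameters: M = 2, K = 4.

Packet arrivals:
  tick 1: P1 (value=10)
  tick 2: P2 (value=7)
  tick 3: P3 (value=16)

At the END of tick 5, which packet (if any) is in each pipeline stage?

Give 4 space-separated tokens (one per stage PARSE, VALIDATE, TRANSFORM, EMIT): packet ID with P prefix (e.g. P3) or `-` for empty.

Tick 1: [PARSE:P1(v=10,ok=F), VALIDATE:-, TRANSFORM:-, EMIT:-] out:-; in:P1
Tick 2: [PARSE:P2(v=7,ok=F), VALIDATE:P1(v=10,ok=F), TRANSFORM:-, EMIT:-] out:-; in:P2
Tick 3: [PARSE:P3(v=16,ok=F), VALIDATE:P2(v=7,ok=T), TRANSFORM:P1(v=0,ok=F), EMIT:-] out:-; in:P3
Tick 4: [PARSE:-, VALIDATE:P3(v=16,ok=F), TRANSFORM:P2(v=28,ok=T), EMIT:P1(v=0,ok=F)] out:-; in:-
Tick 5: [PARSE:-, VALIDATE:-, TRANSFORM:P3(v=0,ok=F), EMIT:P2(v=28,ok=T)] out:P1(v=0); in:-
At end of tick 5: ['-', '-', 'P3', 'P2']

Answer: - - P3 P2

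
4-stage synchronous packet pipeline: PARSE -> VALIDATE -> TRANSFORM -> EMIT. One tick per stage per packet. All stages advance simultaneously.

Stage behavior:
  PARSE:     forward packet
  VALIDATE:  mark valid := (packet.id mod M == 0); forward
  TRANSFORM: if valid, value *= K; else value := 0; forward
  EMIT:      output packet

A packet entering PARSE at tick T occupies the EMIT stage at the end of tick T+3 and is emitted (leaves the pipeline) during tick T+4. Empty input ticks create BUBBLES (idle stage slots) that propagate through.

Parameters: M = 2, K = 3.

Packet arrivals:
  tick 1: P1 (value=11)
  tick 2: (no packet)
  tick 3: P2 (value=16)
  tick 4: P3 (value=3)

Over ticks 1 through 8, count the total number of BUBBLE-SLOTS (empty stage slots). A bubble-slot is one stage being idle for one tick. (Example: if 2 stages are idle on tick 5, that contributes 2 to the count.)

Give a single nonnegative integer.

Answer: 20

Derivation:
Tick 1: [PARSE:P1(v=11,ok=F), VALIDATE:-, TRANSFORM:-, EMIT:-] out:-; bubbles=3
Tick 2: [PARSE:-, VALIDATE:P1(v=11,ok=F), TRANSFORM:-, EMIT:-] out:-; bubbles=3
Tick 3: [PARSE:P2(v=16,ok=F), VALIDATE:-, TRANSFORM:P1(v=0,ok=F), EMIT:-] out:-; bubbles=2
Tick 4: [PARSE:P3(v=3,ok=F), VALIDATE:P2(v=16,ok=T), TRANSFORM:-, EMIT:P1(v=0,ok=F)] out:-; bubbles=1
Tick 5: [PARSE:-, VALIDATE:P3(v=3,ok=F), TRANSFORM:P2(v=48,ok=T), EMIT:-] out:P1(v=0); bubbles=2
Tick 6: [PARSE:-, VALIDATE:-, TRANSFORM:P3(v=0,ok=F), EMIT:P2(v=48,ok=T)] out:-; bubbles=2
Tick 7: [PARSE:-, VALIDATE:-, TRANSFORM:-, EMIT:P3(v=0,ok=F)] out:P2(v=48); bubbles=3
Tick 8: [PARSE:-, VALIDATE:-, TRANSFORM:-, EMIT:-] out:P3(v=0); bubbles=4
Total bubble-slots: 20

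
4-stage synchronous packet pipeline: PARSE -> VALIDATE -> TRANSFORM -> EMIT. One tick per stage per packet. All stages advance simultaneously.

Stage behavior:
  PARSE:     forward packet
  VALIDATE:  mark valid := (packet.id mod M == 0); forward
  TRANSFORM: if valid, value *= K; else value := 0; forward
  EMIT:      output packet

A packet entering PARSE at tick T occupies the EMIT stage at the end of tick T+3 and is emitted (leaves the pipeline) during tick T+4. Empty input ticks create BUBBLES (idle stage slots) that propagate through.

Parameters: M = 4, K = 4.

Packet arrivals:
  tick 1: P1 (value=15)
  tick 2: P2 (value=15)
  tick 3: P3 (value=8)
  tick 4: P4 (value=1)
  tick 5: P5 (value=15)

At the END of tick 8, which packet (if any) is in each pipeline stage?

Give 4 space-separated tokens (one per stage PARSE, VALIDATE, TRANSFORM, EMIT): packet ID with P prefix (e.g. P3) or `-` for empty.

Answer: - - - P5

Derivation:
Tick 1: [PARSE:P1(v=15,ok=F), VALIDATE:-, TRANSFORM:-, EMIT:-] out:-; in:P1
Tick 2: [PARSE:P2(v=15,ok=F), VALIDATE:P1(v=15,ok=F), TRANSFORM:-, EMIT:-] out:-; in:P2
Tick 3: [PARSE:P3(v=8,ok=F), VALIDATE:P2(v=15,ok=F), TRANSFORM:P1(v=0,ok=F), EMIT:-] out:-; in:P3
Tick 4: [PARSE:P4(v=1,ok=F), VALIDATE:P3(v=8,ok=F), TRANSFORM:P2(v=0,ok=F), EMIT:P1(v=0,ok=F)] out:-; in:P4
Tick 5: [PARSE:P5(v=15,ok=F), VALIDATE:P4(v=1,ok=T), TRANSFORM:P3(v=0,ok=F), EMIT:P2(v=0,ok=F)] out:P1(v=0); in:P5
Tick 6: [PARSE:-, VALIDATE:P5(v=15,ok=F), TRANSFORM:P4(v=4,ok=T), EMIT:P3(v=0,ok=F)] out:P2(v=0); in:-
Tick 7: [PARSE:-, VALIDATE:-, TRANSFORM:P5(v=0,ok=F), EMIT:P4(v=4,ok=T)] out:P3(v=0); in:-
Tick 8: [PARSE:-, VALIDATE:-, TRANSFORM:-, EMIT:P5(v=0,ok=F)] out:P4(v=4); in:-
At end of tick 8: ['-', '-', '-', 'P5']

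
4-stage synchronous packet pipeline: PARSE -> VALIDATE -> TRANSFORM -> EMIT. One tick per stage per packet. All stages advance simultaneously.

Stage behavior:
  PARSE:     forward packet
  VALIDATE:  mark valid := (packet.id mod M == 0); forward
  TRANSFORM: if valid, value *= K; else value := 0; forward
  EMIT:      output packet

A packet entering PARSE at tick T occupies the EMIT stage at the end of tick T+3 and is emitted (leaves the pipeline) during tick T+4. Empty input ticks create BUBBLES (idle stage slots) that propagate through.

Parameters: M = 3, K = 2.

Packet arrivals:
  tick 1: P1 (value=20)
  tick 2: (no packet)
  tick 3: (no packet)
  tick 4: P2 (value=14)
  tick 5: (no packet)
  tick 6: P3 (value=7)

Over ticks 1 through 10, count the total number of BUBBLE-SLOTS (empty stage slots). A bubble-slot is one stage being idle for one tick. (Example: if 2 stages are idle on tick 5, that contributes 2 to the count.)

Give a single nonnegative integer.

Answer: 28

Derivation:
Tick 1: [PARSE:P1(v=20,ok=F), VALIDATE:-, TRANSFORM:-, EMIT:-] out:-; bubbles=3
Tick 2: [PARSE:-, VALIDATE:P1(v=20,ok=F), TRANSFORM:-, EMIT:-] out:-; bubbles=3
Tick 3: [PARSE:-, VALIDATE:-, TRANSFORM:P1(v=0,ok=F), EMIT:-] out:-; bubbles=3
Tick 4: [PARSE:P2(v=14,ok=F), VALIDATE:-, TRANSFORM:-, EMIT:P1(v=0,ok=F)] out:-; bubbles=2
Tick 5: [PARSE:-, VALIDATE:P2(v=14,ok=F), TRANSFORM:-, EMIT:-] out:P1(v=0); bubbles=3
Tick 6: [PARSE:P3(v=7,ok=F), VALIDATE:-, TRANSFORM:P2(v=0,ok=F), EMIT:-] out:-; bubbles=2
Tick 7: [PARSE:-, VALIDATE:P3(v=7,ok=T), TRANSFORM:-, EMIT:P2(v=0,ok=F)] out:-; bubbles=2
Tick 8: [PARSE:-, VALIDATE:-, TRANSFORM:P3(v=14,ok=T), EMIT:-] out:P2(v=0); bubbles=3
Tick 9: [PARSE:-, VALIDATE:-, TRANSFORM:-, EMIT:P3(v=14,ok=T)] out:-; bubbles=3
Tick 10: [PARSE:-, VALIDATE:-, TRANSFORM:-, EMIT:-] out:P3(v=14); bubbles=4
Total bubble-slots: 28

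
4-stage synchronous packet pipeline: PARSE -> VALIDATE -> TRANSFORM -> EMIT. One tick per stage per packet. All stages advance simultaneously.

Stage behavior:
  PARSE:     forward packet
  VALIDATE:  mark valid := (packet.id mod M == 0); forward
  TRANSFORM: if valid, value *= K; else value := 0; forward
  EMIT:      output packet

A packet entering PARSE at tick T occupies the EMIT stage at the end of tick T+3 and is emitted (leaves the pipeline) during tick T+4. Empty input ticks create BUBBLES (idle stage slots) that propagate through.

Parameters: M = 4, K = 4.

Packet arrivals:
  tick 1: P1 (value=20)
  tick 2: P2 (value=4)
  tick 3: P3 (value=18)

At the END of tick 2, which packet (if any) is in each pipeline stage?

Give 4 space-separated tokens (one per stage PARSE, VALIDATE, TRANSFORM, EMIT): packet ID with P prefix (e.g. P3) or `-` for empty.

Answer: P2 P1 - -

Derivation:
Tick 1: [PARSE:P1(v=20,ok=F), VALIDATE:-, TRANSFORM:-, EMIT:-] out:-; in:P1
Tick 2: [PARSE:P2(v=4,ok=F), VALIDATE:P1(v=20,ok=F), TRANSFORM:-, EMIT:-] out:-; in:P2
At end of tick 2: ['P2', 'P1', '-', '-']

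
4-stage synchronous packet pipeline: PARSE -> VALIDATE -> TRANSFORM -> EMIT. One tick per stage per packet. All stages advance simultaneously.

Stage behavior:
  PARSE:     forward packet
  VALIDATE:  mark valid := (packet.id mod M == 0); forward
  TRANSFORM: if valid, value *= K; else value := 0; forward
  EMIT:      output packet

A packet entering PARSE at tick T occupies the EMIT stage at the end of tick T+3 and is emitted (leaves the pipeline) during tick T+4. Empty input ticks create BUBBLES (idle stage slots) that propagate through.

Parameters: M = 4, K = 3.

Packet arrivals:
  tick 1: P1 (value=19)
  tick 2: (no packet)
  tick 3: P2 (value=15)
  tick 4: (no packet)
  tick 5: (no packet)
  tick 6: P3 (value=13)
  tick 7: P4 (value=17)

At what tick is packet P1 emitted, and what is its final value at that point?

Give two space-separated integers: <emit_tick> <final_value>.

Tick 1: [PARSE:P1(v=19,ok=F), VALIDATE:-, TRANSFORM:-, EMIT:-] out:-; in:P1
Tick 2: [PARSE:-, VALIDATE:P1(v=19,ok=F), TRANSFORM:-, EMIT:-] out:-; in:-
Tick 3: [PARSE:P2(v=15,ok=F), VALIDATE:-, TRANSFORM:P1(v=0,ok=F), EMIT:-] out:-; in:P2
Tick 4: [PARSE:-, VALIDATE:P2(v=15,ok=F), TRANSFORM:-, EMIT:P1(v=0,ok=F)] out:-; in:-
Tick 5: [PARSE:-, VALIDATE:-, TRANSFORM:P2(v=0,ok=F), EMIT:-] out:P1(v=0); in:-
Tick 6: [PARSE:P3(v=13,ok=F), VALIDATE:-, TRANSFORM:-, EMIT:P2(v=0,ok=F)] out:-; in:P3
Tick 7: [PARSE:P4(v=17,ok=F), VALIDATE:P3(v=13,ok=F), TRANSFORM:-, EMIT:-] out:P2(v=0); in:P4
Tick 8: [PARSE:-, VALIDATE:P4(v=17,ok=T), TRANSFORM:P3(v=0,ok=F), EMIT:-] out:-; in:-
Tick 9: [PARSE:-, VALIDATE:-, TRANSFORM:P4(v=51,ok=T), EMIT:P3(v=0,ok=F)] out:-; in:-
Tick 10: [PARSE:-, VALIDATE:-, TRANSFORM:-, EMIT:P4(v=51,ok=T)] out:P3(v=0); in:-
Tick 11: [PARSE:-, VALIDATE:-, TRANSFORM:-, EMIT:-] out:P4(v=51); in:-
P1: arrives tick 1, valid=False (id=1, id%4=1), emit tick 5, final value 0

Answer: 5 0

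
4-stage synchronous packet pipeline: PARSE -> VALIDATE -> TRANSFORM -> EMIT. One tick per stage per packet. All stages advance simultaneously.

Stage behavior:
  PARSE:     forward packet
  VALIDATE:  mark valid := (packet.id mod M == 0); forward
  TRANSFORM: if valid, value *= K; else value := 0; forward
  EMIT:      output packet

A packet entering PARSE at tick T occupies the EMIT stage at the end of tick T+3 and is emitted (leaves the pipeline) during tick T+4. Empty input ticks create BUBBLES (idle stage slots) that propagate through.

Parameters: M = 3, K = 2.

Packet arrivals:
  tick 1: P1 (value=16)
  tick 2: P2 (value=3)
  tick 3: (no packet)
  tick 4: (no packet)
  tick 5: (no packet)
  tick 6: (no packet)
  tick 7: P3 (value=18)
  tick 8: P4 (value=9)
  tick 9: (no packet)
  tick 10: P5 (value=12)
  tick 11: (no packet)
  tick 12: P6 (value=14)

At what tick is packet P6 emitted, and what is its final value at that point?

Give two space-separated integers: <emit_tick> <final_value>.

Answer: 16 28

Derivation:
Tick 1: [PARSE:P1(v=16,ok=F), VALIDATE:-, TRANSFORM:-, EMIT:-] out:-; in:P1
Tick 2: [PARSE:P2(v=3,ok=F), VALIDATE:P1(v=16,ok=F), TRANSFORM:-, EMIT:-] out:-; in:P2
Tick 3: [PARSE:-, VALIDATE:P2(v=3,ok=F), TRANSFORM:P1(v=0,ok=F), EMIT:-] out:-; in:-
Tick 4: [PARSE:-, VALIDATE:-, TRANSFORM:P2(v=0,ok=F), EMIT:P1(v=0,ok=F)] out:-; in:-
Tick 5: [PARSE:-, VALIDATE:-, TRANSFORM:-, EMIT:P2(v=0,ok=F)] out:P1(v=0); in:-
Tick 6: [PARSE:-, VALIDATE:-, TRANSFORM:-, EMIT:-] out:P2(v=0); in:-
Tick 7: [PARSE:P3(v=18,ok=F), VALIDATE:-, TRANSFORM:-, EMIT:-] out:-; in:P3
Tick 8: [PARSE:P4(v=9,ok=F), VALIDATE:P3(v=18,ok=T), TRANSFORM:-, EMIT:-] out:-; in:P4
Tick 9: [PARSE:-, VALIDATE:P4(v=9,ok=F), TRANSFORM:P3(v=36,ok=T), EMIT:-] out:-; in:-
Tick 10: [PARSE:P5(v=12,ok=F), VALIDATE:-, TRANSFORM:P4(v=0,ok=F), EMIT:P3(v=36,ok=T)] out:-; in:P5
Tick 11: [PARSE:-, VALIDATE:P5(v=12,ok=F), TRANSFORM:-, EMIT:P4(v=0,ok=F)] out:P3(v=36); in:-
Tick 12: [PARSE:P6(v=14,ok=F), VALIDATE:-, TRANSFORM:P5(v=0,ok=F), EMIT:-] out:P4(v=0); in:P6
Tick 13: [PARSE:-, VALIDATE:P6(v=14,ok=T), TRANSFORM:-, EMIT:P5(v=0,ok=F)] out:-; in:-
Tick 14: [PARSE:-, VALIDATE:-, TRANSFORM:P6(v=28,ok=T), EMIT:-] out:P5(v=0); in:-
Tick 15: [PARSE:-, VALIDATE:-, TRANSFORM:-, EMIT:P6(v=28,ok=T)] out:-; in:-
Tick 16: [PARSE:-, VALIDATE:-, TRANSFORM:-, EMIT:-] out:P6(v=28); in:-
P6: arrives tick 12, valid=True (id=6, id%3=0), emit tick 16, final value 28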